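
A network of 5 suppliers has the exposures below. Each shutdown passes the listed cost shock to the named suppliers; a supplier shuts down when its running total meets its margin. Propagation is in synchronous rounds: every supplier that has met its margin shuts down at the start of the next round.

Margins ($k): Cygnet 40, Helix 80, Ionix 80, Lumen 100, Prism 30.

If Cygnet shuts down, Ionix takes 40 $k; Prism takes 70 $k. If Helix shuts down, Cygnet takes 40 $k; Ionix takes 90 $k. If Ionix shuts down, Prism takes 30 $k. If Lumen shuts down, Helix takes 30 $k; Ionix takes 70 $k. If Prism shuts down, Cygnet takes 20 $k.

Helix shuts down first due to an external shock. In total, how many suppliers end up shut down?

Round 1 — Helix shuts down (initial).
  Cygnet: +40 → 40 ≥ 40
  Ionix: +90 → 90 ≥ 80
Round 2 — Cygnet, Ionix shut down.
  Prism: +70+30 → 100 ≥ 30
Round 3 — Prism shuts down.
No further shutdowns.

4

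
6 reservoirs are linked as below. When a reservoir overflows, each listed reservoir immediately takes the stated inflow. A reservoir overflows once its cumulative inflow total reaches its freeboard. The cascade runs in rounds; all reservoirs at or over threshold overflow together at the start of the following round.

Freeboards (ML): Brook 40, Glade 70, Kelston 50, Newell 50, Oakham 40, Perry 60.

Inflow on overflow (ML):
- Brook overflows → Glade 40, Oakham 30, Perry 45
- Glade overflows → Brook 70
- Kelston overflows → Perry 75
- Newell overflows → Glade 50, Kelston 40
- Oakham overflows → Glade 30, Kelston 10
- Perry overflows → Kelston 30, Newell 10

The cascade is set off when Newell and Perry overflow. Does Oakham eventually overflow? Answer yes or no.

no

Round 1 — Newell, Perry overflow (initial).
  Glade: +50 → 50 < 70
  Kelston: +40+30 → 70 ≥ 50
Round 2 — Kelston overflows.
No further overflows.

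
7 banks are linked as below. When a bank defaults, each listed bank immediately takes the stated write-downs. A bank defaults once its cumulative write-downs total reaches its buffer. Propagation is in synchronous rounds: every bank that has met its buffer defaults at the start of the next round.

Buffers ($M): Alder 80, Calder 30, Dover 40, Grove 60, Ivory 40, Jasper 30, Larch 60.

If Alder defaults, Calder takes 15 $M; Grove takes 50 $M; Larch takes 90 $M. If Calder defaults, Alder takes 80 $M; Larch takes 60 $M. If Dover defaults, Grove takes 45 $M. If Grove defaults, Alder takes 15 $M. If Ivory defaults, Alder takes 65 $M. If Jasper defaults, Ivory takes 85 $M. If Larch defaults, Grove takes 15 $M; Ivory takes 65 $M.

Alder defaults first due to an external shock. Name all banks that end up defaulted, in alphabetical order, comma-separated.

Round 1 — Alder defaults (initial).
  Calder: +15 → 15 < 30
  Grove: +50 → 50 < 60
  Larch: +90 → 90 ≥ 60
Round 2 — Larch defaults.
  Grove: +15 → 65 ≥ 60
  Ivory: +65 → 65 ≥ 40
Round 3 — Grove, Ivory default.
No further defaults.

Alder, Grove, Ivory, Larch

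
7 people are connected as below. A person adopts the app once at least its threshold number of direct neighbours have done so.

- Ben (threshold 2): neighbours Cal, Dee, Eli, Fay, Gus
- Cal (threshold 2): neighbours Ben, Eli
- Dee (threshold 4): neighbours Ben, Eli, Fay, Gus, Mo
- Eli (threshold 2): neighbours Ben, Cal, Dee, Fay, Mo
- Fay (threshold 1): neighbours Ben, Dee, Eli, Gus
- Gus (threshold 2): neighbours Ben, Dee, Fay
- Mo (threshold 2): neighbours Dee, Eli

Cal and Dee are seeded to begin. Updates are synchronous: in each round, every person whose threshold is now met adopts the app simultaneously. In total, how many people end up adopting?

Round 1 — Cal, Dee adopt the app (initial).
Round 2 — checking thresholds:
  Ben: 2 of 5 neighbours ≥ 2, adopts the app.
  Eli: 2 of 5 neighbours ≥ 2, adopts the app.
  Fay: 1 of 4 neighbours ≥ 1, adopts the app.
  Gus: 1 of 3 neighbours < 2, not yet.
  Mo: 1 of 2 neighbours < 2, not yet.
Round 3 — checking thresholds:
  Gus: 3 of 3 neighbours ≥ 2, adopts the app.
  Mo: 2 of 2 neighbours ≥ 2, adopts the app.
Round 4 — no new adoptions; cascade stops.

7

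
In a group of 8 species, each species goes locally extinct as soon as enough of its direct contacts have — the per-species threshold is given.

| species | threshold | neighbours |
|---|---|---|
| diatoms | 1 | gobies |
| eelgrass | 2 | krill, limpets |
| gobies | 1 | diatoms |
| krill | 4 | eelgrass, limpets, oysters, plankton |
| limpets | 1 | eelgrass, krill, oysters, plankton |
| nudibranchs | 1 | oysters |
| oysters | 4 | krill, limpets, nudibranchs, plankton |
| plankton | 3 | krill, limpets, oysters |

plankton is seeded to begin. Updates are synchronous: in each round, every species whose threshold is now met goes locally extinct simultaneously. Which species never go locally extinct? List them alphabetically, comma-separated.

diatoms, eelgrass, gobies, krill, nudibranchs, oysters

Round 1 — plankton goes locally extinct (initial).
Round 2 — checking thresholds:
  krill: 1 of 4 neighbours < 4, holds.
  limpets: 1 of 4 neighbours ≥ 1, goes locally extinct.
  oysters: 1 of 4 neighbours < 4, holds.
Round 3 — no new extinctions; cascade stops.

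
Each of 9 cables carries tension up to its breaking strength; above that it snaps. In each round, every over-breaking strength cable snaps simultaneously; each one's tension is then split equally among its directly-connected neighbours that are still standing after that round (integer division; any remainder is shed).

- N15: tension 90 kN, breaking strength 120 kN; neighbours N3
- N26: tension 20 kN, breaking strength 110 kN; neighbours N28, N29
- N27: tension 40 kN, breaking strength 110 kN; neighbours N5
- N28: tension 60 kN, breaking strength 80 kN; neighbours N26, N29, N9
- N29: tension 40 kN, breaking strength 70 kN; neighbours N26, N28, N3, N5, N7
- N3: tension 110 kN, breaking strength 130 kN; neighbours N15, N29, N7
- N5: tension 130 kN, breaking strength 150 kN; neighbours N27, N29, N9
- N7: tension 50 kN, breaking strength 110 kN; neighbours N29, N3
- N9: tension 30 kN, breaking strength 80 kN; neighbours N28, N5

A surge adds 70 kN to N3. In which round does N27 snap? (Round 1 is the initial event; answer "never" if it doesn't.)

Round 1 — N3 at 180 > 130. N3 snaps.
  N3 sheds 180 kN to N15, N29, N7: 60 each.
    N15: 90+60 = 150 > 120
    N29: 40+60 = 100 > 70
    N7: 50+60 = 110 ≤ 110
Round 2 — N15, N29 snap.
  N15 sheds 150 kN: no online neighbours, lost.
  N29 sheds 100 kN to N26, N28, N5, N7: 25 each.
    N26: 20+25 = 45 ≤ 110
    N28: 60+25 = 85 > 80
    N5: 130+25 = 155 > 150
    N7: 110+25 = 135 > 110
Round 3 — N28, N5, N7 snap.
  N28 sheds 85 kN to N26, N9: 42 each (1 lost).
    N26: 45+42 = 87 ≤ 110
    N9: 30+42 = 72 ≤ 80
  N5 sheds 155 kN to N27, N9: 77 each (1 lost).
    N27: 40+77 = 117 > 110
    N9: 72+77 = 149 > 80
  N7 sheds 135 kN: no online neighbours, lost.
Round 4 — N27, N9 snap.
  N27 sheds 117 kN: no online neighbours, lost.
  N9 sheds 149 kN: no online neighbours, lost.
No further breaks.

4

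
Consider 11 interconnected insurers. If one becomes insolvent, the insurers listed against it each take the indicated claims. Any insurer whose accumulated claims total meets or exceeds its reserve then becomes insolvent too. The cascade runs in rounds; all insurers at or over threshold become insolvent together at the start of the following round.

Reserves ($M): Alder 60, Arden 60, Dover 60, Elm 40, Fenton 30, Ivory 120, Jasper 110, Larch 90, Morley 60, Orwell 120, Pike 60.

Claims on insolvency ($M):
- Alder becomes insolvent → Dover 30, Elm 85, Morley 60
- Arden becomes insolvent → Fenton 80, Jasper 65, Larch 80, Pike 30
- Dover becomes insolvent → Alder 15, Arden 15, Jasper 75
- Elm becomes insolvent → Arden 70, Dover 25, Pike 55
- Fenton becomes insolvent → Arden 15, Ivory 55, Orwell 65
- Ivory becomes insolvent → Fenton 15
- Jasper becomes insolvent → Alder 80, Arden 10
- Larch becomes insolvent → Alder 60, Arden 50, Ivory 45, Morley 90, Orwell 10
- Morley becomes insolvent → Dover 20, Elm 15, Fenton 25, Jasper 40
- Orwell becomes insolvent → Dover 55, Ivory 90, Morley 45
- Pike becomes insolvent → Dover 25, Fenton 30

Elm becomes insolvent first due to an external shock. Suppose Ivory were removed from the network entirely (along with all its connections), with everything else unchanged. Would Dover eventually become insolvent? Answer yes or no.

With Ivory removed:
Round 1 — Elm becomes insolvent (initial).
  Arden: +70 → 70 ≥ 60
  Dover: +25 → 25 < 60
  Pike: +55 → 55 < 60
Round 2 — Arden becomes insolvent.
  Fenton: +80 → 80 ≥ 30
  Jasper: +65 → 65 < 110
  Larch: +80 → 80 < 90
  Pike: +30 → 85 ≥ 60
Round 3 — Fenton, Pike become insolvent.
  Dover: +25 → 50 < 60
  Orwell: +65 → 65 < 120
No further insolvencies.

no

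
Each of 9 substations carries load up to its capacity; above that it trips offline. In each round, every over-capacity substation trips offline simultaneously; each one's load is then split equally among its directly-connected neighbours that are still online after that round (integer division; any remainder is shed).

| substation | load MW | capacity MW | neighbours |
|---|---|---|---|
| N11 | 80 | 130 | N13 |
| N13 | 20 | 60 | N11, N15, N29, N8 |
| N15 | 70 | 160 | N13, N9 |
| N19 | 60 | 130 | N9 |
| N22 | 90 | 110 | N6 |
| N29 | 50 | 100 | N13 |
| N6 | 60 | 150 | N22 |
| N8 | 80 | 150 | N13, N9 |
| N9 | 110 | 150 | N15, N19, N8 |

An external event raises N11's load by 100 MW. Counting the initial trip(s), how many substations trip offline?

3

Round 1 — N11 at 180 > 130. N11 trips offline.
  N11 sheds 180 MW to N13: 180 each.
    N13: 20+180 = 200 > 60
Round 2 — N13 trips offline.
  N13 sheds 200 MW to N15, N29, N8: 66 each (2 lost).
    N15: 70+66 = 136 ≤ 160
    N29: 50+66 = 116 > 100
    N8: 80+66 = 146 ≤ 150
Round 3 — N29 trips offline.
  N29 sheds 116 MW: no online neighbours, lost.
No further trips.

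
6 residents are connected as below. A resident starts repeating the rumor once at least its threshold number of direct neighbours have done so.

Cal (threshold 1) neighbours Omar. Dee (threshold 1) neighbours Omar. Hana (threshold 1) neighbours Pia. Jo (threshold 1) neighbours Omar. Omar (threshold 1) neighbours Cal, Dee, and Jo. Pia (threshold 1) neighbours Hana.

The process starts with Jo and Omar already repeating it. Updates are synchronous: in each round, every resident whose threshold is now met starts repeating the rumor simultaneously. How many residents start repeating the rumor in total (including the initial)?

4

Round 1 — Jo, Omar start repeating the rumor (initial).
Round 2 — checking thresholds:
  Cal: 1 of 1 neighbours ≥ 1, starts repeating the rumor.
  Dee: 1 of 1 neighbours ≥ 1, starts repeating the rumor.
Round 3 — no new spreads; cascade stops.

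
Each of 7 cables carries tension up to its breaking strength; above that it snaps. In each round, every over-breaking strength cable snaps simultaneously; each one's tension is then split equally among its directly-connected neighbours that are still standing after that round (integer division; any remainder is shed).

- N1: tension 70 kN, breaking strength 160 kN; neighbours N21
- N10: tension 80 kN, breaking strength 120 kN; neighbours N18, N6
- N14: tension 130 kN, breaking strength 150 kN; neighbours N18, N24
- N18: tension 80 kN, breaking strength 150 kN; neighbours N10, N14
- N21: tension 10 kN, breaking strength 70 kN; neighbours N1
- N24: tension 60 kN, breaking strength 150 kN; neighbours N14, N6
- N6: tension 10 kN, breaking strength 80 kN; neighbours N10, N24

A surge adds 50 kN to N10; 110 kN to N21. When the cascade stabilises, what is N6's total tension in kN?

Round 1 — N10 at 130 > 120; N21 at 120 > 70. N10, N21 snap.
  N10 sheds 130 kN to N18, N6: 65 each.
    N18: 80+65 = 145 ≤ 150
    N6: 10+65 = 75 ≤ 80
  N21 sheds 120 kN to N1: 120 each.
    N1: 70+120 = 190 > 160
Round 2 — N1 snaps.
  N1 sheds 190 kN: no online neighbours, lost.
No further breaks.

75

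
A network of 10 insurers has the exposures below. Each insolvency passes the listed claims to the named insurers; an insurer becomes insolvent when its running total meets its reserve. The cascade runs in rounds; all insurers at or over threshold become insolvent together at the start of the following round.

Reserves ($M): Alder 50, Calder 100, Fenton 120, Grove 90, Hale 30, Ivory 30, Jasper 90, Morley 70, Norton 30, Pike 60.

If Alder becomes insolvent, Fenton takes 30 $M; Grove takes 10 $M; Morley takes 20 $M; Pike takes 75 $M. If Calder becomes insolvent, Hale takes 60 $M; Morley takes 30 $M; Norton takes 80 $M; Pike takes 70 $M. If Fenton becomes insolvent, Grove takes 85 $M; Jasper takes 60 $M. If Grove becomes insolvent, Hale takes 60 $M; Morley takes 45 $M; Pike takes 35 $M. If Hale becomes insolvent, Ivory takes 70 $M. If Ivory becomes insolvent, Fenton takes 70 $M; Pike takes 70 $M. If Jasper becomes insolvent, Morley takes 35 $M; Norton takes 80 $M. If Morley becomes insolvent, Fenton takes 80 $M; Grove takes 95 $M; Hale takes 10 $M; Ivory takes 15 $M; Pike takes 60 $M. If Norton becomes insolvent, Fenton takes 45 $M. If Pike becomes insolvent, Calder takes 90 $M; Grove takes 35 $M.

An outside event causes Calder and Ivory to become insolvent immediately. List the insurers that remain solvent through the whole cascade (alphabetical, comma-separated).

Alder, Fenton, Grove, Jasper, Morley

Round 1 — Calder, Ivory become insolvent (initial).
  Fenton: +70 → 70 < 120
  Hale: +60 → 60 ≥ 30
  Morley: +30 → 30 < 70
  Norton: +80 → 80 ≥ 30
  Pike: +70+70 → 140 ≥ 60
Round 2 — Hale, Norton, Pike become insolvent.
  Fenton: +45 → 115 < 120
  Grove: +35 → 35 < 90
No further insolvencies.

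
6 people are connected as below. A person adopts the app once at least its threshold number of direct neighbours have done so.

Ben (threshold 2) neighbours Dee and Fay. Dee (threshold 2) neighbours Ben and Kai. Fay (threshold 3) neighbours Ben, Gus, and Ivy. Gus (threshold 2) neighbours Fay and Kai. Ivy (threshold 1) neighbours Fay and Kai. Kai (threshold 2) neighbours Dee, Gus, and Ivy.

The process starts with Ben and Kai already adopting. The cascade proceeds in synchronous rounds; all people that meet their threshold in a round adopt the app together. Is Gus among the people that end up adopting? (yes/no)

Round 1 — Ben, Kai adopt the app (initial).
Round 2 — checking thresholds:
  Dee: 2 of 2 neighbours ≥ 2, adopts the app.
  Fay: 1 of 3 neighbours < 3, not yet.
  Gus: 1 of 2 neighbours < 2, not yet.
  Ivy: 1 of 2 neighbours ≥ 1, adopts the app.
Round 3 — no new adoptions; cascade stops.

no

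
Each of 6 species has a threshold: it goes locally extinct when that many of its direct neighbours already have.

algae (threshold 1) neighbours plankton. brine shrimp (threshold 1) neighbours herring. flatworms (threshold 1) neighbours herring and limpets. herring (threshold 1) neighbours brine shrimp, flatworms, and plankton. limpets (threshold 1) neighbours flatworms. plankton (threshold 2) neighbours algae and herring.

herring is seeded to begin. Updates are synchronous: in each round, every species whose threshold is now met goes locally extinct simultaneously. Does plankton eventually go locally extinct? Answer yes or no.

Round 1 — herring goes locally extinct (initial).
Round 2 — checking thresholds:
  brine shrimp: 1 of 1 neighbours ≥ 1, goes locally extinct.
  flatworms: 1 of 2 neighbours ≥ 1, goes locally extinct.
  plankton: 1 of 2 neighbours < 2, not yet.
Round 3 — checking thresholds:
  limpets: 1 of 1 neighbours ≥ 1, goes locally extinct.
  plankton: 1 of 2 neighbours < 2, not yet.
Round 4 — no new extinctions; cascade stops.

no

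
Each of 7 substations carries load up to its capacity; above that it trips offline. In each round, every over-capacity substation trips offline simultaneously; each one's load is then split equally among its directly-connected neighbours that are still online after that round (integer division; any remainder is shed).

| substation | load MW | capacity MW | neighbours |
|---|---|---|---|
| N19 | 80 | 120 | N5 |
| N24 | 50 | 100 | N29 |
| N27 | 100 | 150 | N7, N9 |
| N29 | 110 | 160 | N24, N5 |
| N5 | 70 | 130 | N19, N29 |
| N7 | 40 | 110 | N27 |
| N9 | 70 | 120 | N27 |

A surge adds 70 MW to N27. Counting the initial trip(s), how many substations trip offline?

3

Round 1 — N27 at 170 > 150. N27 trips offline.
  N27 sheds 170 MW to N7, N9: 85 each.
    N7: 40+85 = 125 > 110
    N9: 70+85 = 155 > 120
Round 2 — N7, N9 trip offline.
  N7 sheds 125 MW: no online neighbours, lost.
  N9 sheds 155 MW: no online neighbours, lost.
No further trips.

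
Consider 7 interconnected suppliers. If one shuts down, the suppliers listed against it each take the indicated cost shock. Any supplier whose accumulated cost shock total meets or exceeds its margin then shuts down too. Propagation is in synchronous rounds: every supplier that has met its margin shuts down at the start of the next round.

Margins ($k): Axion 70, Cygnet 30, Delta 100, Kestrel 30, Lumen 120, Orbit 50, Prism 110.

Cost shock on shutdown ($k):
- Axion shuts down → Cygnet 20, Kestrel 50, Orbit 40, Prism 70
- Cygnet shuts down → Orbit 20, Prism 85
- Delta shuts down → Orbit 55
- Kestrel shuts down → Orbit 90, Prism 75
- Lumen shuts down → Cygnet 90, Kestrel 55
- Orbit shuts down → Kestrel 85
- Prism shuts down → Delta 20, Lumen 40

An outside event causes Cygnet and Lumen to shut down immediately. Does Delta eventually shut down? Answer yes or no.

Round 1 — Cygnet, Lumen shut down (initial).
  Kestrel: +55 → 55 ≥ 30
  Orbit: +20 → 20 < 50
  Prism: +85 → 85 < 110
Round 2 — Kestrel shuts down.
  Orbit: +90 → 110 ≥ 50
  Prism: +75 → 160 ≥ 110
Round 3 — Orbit, Prism shut down.
  Delta: +20 → 20 < 100
No further shutdowns.

no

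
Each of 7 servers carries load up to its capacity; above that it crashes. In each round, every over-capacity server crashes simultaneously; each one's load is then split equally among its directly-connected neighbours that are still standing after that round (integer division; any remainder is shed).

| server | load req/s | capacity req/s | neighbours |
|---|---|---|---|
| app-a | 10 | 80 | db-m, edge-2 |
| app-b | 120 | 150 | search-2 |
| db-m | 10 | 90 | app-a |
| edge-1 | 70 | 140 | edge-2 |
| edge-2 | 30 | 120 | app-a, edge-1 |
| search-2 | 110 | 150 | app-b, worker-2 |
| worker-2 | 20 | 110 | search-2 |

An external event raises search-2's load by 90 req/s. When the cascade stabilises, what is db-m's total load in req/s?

Round 1 — search-2 at 200 > 150. search-2 crashes.
  search-2 sheds 200 req/s to app-b, worker-2: 100 each.
    app-b: 120+100 = 220 > 150
    worker-2: 20+100 = 120 > 110
Round 2 — app-b, worker-2 crash.
  app-b sheds 220 req/s: no online neighbours, lost.
  worker-2 sheds 120 req/s: no online neighbours, lost.
No further crashes.

10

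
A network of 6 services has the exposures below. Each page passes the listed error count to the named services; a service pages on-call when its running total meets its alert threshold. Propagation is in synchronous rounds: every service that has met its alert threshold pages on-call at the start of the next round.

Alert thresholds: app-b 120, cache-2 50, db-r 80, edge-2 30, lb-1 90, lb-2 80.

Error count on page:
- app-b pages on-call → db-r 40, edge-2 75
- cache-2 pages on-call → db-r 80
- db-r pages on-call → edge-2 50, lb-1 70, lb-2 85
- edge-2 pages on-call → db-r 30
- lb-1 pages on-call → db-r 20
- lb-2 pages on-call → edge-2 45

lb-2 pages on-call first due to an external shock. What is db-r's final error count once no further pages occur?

Round 1 — lb-2 pages on-call (initial).
  edge-2: +45 → 45 ≥ 30
Round 2 — edge-2 pages on-call.
  db-r: +30 → 30 < 80
No further pages.

30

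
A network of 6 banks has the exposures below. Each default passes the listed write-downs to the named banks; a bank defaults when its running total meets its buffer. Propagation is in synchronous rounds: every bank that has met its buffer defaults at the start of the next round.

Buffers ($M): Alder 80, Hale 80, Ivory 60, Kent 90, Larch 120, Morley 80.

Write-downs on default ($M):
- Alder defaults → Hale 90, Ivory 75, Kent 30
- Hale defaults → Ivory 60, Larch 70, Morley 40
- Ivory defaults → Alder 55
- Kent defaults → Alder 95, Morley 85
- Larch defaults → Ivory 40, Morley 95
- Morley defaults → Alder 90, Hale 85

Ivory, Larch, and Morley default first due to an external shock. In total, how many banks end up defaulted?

5

Round 1 — Ivory, Larch, Morley default (initial).
  Alder: +55+90 → 145 ≥ 80
  Hale: +85 → 85 ≥ 80
Round 2 — Alder, Hale default.
  Kent: +30 → 30 < 90
No further defaults.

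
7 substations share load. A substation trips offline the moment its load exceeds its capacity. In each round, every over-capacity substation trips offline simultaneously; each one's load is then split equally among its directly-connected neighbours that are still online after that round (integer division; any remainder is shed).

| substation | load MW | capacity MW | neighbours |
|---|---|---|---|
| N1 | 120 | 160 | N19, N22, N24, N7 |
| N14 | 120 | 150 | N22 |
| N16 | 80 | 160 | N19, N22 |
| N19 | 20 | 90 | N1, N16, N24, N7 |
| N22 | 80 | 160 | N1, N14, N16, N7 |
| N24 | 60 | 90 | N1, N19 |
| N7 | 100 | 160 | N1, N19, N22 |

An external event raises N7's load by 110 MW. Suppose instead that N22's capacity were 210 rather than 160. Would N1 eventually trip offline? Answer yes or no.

With N22's capacity at 210:
Round 1 — N7 at 210 > 160. N7 trips offline.
  N7 sheds 210 MW to N1, N19, N22: 70 each.
    N1: 120+70 = 190 > 160
    N19: 20+70 = 90 ≤ 90
    N22: 80+70 = 150 ≤ 210
Round 2 — N1 trips offline.
  N1 sheds 190 MW to N19, N22, N24: 63 each (1 lost).
    N19: 90+63 = 153 > 90
    N22: 150+63 = 213 > 210
    N24: 60+63 = 123 > 90
Round 3 — N19, N22, N24 trip offline.
  N19 sheds 153 MW to N16: 153 each.
    N16: 80+153 = 233 > 160
  N22 sheds 213 MW to N14, N16: 106 each (1 lost).
    N14: 120+106 = 226 > 150
    N16: 233+106 = 339 > 160
  N24 sheds 123 MW: no online neighbours, lost.
Round 4 — N14, N16 trip offline.
  N14 sheds 226 MW: no online neighbours, lost.
  N16 sheds 339 MW: no online neighbours, lost.
No further trips.

yes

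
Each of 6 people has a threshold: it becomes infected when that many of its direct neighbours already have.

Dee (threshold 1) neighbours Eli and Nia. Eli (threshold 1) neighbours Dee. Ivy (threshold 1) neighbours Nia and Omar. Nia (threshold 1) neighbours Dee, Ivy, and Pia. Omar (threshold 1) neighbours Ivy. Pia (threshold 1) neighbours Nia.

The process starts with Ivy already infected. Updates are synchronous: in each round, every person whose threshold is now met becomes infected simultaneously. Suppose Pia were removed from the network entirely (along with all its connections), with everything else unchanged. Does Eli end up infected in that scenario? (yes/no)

yes

With Pia removed:
Round 1 — Ivy becomes infected (initial).
Round 2 — checking thresholds:
  Nia: 1 of 2 neighbours ≥ 1, becomes infected.
  Omar: 1 of 1 neighbours ≥ 1, becomes infected.
Round 3 — checking thresholds:
  Dee: 1 of 2 neighbours ≥ 1, becomes infected.
Round 4 — checking thresholds:
  Eli: 1 of 1 neighbours ≥ 1, becomes infected.
Round 5 — no new infections; cascade stops.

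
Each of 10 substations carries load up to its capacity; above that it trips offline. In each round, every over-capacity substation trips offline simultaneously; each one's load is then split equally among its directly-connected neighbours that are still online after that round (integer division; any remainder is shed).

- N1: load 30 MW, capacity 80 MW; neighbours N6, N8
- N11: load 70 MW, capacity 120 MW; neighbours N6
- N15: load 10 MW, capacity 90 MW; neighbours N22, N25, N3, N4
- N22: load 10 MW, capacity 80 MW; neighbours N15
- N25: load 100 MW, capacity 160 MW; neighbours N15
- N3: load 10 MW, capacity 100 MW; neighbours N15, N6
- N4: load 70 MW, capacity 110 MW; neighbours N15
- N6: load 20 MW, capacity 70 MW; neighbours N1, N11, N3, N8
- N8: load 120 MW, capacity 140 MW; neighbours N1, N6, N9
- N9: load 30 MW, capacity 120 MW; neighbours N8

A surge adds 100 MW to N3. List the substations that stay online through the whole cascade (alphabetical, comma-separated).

N11, N15, N22, N25, N4, N9

Round 1 — N3 at 110 > 100. N3 trips offline.
  N3 sheds 110 MW to N15, N6: 55 each.
    N15: 10+55 = 65 ≤ 90
    N6: 20+55 = 75 > 70
Round 2 — N6 trips offline.
  N6 sheds 75 MW to N1, N11, N8: 25 each.
    N1: 30+25 = 55 ≤ 80
    N11: 70+25 = 95 ≤ 120
    N8: 120+25 = 145 > 140
Round 3 — N8 trips offline.
  N8 sheds 145 MW to N1, N9: 72 each (1 lost).
    N1: 55+72 = 127 > 80
    N9: 30+72 = 102 ≤ 120
Round 4 — N1 trips offline.
  N1 sheds 127 MW: no online neighbours, lost.
No further trips.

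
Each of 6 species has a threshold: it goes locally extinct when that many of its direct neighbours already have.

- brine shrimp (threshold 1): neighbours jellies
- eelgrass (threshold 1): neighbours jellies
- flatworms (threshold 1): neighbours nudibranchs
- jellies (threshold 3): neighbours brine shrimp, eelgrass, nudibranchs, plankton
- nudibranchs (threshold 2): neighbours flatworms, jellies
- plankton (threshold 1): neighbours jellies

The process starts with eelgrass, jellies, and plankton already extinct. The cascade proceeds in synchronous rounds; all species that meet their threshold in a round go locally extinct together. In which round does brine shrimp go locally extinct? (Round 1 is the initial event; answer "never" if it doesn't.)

2

Round 1 — eelgrass, jellies, plankton go locally extinct (initial).
Round 2 — checking thresholds:
  brine shrimp: 1 of 1 neighbours ≥ 1, goes locally extinct.
  nudibranchs: 1 of 2 neighbours < 2, holds.
Round 3 — no new extinctions; cascade stops.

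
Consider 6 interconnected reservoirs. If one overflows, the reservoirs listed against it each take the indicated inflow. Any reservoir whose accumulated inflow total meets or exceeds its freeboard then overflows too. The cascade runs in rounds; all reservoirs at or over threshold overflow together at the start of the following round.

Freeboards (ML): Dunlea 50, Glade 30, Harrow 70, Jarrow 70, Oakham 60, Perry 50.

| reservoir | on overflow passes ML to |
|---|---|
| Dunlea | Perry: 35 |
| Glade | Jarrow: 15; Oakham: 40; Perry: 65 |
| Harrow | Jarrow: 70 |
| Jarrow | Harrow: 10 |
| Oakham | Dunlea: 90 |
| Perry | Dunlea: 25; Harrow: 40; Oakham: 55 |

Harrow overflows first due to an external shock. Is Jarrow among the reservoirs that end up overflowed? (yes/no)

Round 1 — Harrow overflows (initial).
  Jarrow: +70 → 70 ≥ 70
Round 2 — Jarrow overflows.
No further overflows.

yes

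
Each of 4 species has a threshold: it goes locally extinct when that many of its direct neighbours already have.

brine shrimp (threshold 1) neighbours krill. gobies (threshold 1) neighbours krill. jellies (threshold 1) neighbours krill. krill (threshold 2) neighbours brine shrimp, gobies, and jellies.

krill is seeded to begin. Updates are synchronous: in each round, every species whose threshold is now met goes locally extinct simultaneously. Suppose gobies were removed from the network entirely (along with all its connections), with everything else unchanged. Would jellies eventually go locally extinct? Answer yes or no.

With gobies removed:
Round 1 — krill goes locally extinct (initial).
Round 2 — checking thresholds:
  brine shrimp: 1 of 1 neighbours ≥ 1, goes locally extinct.
  jellies: 1 of 1 neighbours ≥ 1, goes locally extinct.
Round 3 — no new extinctions; cascade stops.

yes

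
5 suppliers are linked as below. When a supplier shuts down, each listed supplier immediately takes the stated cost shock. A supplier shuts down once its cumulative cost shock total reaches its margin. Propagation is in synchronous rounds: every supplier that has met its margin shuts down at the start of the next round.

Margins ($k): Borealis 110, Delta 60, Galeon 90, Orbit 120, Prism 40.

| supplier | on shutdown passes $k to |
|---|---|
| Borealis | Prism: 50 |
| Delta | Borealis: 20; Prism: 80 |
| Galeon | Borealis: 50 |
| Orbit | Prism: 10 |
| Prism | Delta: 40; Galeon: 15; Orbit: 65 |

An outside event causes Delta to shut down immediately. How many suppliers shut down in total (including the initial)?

Round 1 — Delta shuts down (initial).
  Borealis: +20 → 20 < 110
  Prism: +80 → 80 ≥ 40
Round 2 — Prism shuts down.
  Galeon: +15 → 15 < 90
  Orbit: +65 → 65 < 120
No further shutdowns.

2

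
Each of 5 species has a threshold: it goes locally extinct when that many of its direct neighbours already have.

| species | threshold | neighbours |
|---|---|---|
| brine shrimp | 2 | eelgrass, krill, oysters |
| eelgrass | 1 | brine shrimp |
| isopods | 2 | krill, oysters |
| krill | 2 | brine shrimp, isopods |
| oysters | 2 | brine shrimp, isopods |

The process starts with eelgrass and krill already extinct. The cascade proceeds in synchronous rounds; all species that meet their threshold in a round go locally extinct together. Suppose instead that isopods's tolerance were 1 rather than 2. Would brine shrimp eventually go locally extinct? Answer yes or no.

yes

With isopods's tolerance at 1:
Round 1 — eelgrass, krill go locally extinct (initial).
Round 2 — checking thresholds:
  brine shrimp: 2 of 3 neighbours ≥ 2, goes locally extinct.
  isopods: 1 of 2 neighbours ≥ 1, goes locally extinct.
Round 3 — checking thresholds:
  oysters: 2 of 2 neighbours ≥ 2, goes locally extinct.
Round 4 — no new extinctions; cascade stops.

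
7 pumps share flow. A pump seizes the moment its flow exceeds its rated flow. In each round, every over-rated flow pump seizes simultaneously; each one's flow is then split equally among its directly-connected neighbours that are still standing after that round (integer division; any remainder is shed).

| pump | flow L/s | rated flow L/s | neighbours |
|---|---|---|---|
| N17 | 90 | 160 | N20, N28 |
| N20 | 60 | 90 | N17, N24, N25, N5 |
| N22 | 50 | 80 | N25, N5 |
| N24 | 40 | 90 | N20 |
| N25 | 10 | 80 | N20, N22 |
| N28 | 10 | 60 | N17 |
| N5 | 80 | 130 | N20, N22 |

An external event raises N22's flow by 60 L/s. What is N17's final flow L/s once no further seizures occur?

155

Round 1 — N22 at 110 > 80. N22 seizes.
  N22 sheds 110 L/s to N25, N5: 55 each.
    N25: 10+55 = 65 ≤ 80
    N5: 80+55 = 135 > 130
Round 2 — N5 seizes.
  N5 sheds 135 L/s to N20: 135 each.
    N20: 60+135 = 195 > 90
Round 3 — N20 seizes.
  N20 sheds 195 L/s to N17, N24, N25: 65 each.
    N17: 90+65 = 155 ≤ 160
    N24: 40+65 = 105 > 90
    N25: 65+65 = 130 > 80
Round 4 — N24, N25 seize.
  N24 sheds 105 L/s: no online neighbours, lost.
  N25 sheds 130 L/s: no online neighbours, lost.
No further seizures.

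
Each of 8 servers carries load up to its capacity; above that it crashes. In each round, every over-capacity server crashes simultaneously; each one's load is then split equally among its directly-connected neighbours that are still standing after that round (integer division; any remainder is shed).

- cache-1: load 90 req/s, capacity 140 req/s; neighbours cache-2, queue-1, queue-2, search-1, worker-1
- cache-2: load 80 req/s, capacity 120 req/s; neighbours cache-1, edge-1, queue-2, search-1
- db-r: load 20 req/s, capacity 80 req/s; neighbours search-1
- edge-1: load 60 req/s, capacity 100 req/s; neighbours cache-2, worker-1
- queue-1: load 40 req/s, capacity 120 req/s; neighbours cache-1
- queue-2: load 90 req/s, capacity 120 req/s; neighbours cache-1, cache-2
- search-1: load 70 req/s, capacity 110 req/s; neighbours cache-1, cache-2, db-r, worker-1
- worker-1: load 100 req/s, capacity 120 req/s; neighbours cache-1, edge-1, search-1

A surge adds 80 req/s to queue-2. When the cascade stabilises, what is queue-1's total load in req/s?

Round 1 — queue-2 at 170 > 120. queue-2 crashes.
  queue-2 sheds 170 req/s to cache-1, cache-2: 85 each.
    cache-1: 90+85 = 175 > 140
    cache-2: 80+85 = 165 > 120
Round 2 — cache-1, cache-2 crash.
  cache-1 sheds 175 req/s to queue-1, search-1, worker-1: 58 each (1 lost).
    queue-1: 40+58 = 98 ≤ 120
    search-1: 70+58 = 128 > 110
    worker-1: 100+58 = 158 > 120
  cache-2 sheds 165 req/s to edge-1, search-1: 82 each (1 lost).
    edge-1: 60+82 = 142 > 100
    search-1: 128+82 = 210 > 110
Round 3 — edge-1, search-1, worker-1 crash.
  edge-1 sheds 142 req/s: no online neighbours, lost.
  search-1 sheds 210 req/s to db-r: 210 each.
    db-r: 20+210 = 230 > 80
  worker-1 sheds 158 req/s: no online neighbours, lost.
Round 4 — db-r crashes.
  db-r sheds 230 req/s: no online neighbours, lost.
No further crashes.

98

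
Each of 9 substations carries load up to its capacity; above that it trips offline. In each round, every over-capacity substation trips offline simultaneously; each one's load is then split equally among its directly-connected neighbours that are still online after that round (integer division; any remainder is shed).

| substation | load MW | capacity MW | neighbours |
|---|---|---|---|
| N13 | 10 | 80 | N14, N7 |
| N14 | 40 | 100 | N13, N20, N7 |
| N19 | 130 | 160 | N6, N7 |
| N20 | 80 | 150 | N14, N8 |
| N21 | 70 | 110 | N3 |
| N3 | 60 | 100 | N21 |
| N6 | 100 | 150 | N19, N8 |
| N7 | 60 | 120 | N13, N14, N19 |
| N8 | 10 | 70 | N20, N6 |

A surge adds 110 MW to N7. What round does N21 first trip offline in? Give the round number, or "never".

never

Round 1 — N7 at 170 > 120. N7 trips offline.
  N7 sheds 170 MW to N13, N14, N19: 56 each (2 lost).
    N13: 10+56 = 66 ≤ 80
    N14: 40+56 = 96 ≤ 100
    N19: 130+56 = 186 > 160
Round 2 — N19 trips offline.
  N19 sheds 186 MW to N6: 186 each.
    N6: 100+186 = 286 > 150
Round 3 — N6 trips offline.
  N6 sheds 286 MW to N8: 286 each.
    N8: 10+286 = 296 > 70
Round 4 — N8 trips offline.
  N8 sheds 296 MW to N20: 296 each.
    N20: 80+296 = 376 > 150
Round 5 — N20 trips offline.
  N20 sheds 376 MW to N14: 376 each.
    N14: 96+376 = 472 > 100
Round 6 — N14 trips offline.
  N14 sheds 472 MW to N13: 472 each.
    N13: 66+472 = 538 > 80
Round 7 — N13 trips offline.
  N13 sheds 538 MW: no online neighbours, lost.
No further trips.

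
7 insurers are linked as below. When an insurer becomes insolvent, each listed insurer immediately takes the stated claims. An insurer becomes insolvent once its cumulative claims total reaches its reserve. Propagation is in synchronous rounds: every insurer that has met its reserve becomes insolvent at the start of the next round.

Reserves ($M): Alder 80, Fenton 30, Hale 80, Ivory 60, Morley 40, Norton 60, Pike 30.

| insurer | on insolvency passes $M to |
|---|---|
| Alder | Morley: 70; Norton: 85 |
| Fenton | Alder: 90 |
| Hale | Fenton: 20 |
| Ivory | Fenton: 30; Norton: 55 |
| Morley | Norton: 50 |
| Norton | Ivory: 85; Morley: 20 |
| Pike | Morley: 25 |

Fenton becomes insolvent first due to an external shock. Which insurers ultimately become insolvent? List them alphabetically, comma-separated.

Round 1 — Fenton becomes insolvent (initial).
  Alder: +90 → 90 ≥ 80
Round 2 — Alder becomes insolvent.
  Morley: +70 → 70 ≥ 40
  Norton: +85 → 85 ≥ 60
Round 3 — Morley, Norton become insolvent.
  Ivory: +85 → 85 ≥ 60
Round 4 — Ivory becomes insolvent.
No further insolvencies.

Alder, Fenton, Ivory, Morley, Norton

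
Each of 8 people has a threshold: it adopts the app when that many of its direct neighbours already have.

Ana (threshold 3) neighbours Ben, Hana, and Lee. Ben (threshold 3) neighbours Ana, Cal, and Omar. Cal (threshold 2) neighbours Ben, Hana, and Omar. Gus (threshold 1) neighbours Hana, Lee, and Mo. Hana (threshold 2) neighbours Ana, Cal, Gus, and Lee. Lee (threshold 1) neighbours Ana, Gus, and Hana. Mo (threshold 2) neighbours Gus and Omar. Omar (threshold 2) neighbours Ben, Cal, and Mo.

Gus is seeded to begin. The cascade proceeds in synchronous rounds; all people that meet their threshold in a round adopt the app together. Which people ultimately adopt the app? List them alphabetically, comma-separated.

Round 1 — Gus adopts the app (initial).
Round 2 — checking thresholds:
  Hana: 1 of 4 neighbours < 2, holds.
  Lee: 1 of 3 neighbours ≥ 1, adopts the app.
  Mo: 1 of 2 neighbours < 2, holds.
Round 3 — checking thresholds:
  Ana: 1 of 3 neighbours < 3, holds.
  Hana: 2 of 4 neighbours ≥ 2, adopts the app.
  Mo: 1 of 2 neighbours < 2, holds.
Round 4 — no new adoptions; cascade stops.

Gus, Hana, Lee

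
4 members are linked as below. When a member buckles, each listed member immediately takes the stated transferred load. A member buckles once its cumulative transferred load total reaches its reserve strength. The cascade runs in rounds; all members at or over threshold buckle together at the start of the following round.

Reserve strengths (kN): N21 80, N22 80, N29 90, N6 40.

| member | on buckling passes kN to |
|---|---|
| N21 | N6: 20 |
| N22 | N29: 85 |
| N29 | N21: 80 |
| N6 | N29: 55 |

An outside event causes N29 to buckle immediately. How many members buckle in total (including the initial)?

Round 1 — N29 buckles (initial).
  N21: +80 → 80 ≥ 80
Round 2 — N21 buckles.
  N6: +20 → 20 < 40
No further bucklings.

2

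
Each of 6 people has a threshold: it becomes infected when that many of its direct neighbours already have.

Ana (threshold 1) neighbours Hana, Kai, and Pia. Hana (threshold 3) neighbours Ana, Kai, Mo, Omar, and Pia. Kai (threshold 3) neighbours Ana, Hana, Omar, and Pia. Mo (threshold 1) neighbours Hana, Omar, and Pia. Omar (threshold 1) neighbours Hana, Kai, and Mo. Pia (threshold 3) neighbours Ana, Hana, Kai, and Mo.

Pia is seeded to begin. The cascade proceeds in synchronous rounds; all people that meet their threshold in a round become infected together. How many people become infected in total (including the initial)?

6

Round 1 — Pia becomes infected (initial).
Round 2 — checking thresholds:
  Ana: 1 of 3 neighbours ≥ 1, becomes infected.
  Hana: 1 of 5 neighbours < 3, below threshold.
  Kai: 1 of 4 neighbours < 3, below threshold.
  Mo: 1 of 3 neighbours ≥ 1, becomes infected.
Round 3 — checking thresholds:
  Hana: 3 of 5 neighbours ≥ 3, becomes infected.
  Kai: 2 of 4 neighbours < 3, below threshold.
  Omar: 1 of 3 neighbours ≥ 1, becomes infected.
Round 4 — checking thresholds:
  Kai: 4 of 4 neighbours ≥ 3, becomes infected.
Round 5 — no new infections; cascade stops.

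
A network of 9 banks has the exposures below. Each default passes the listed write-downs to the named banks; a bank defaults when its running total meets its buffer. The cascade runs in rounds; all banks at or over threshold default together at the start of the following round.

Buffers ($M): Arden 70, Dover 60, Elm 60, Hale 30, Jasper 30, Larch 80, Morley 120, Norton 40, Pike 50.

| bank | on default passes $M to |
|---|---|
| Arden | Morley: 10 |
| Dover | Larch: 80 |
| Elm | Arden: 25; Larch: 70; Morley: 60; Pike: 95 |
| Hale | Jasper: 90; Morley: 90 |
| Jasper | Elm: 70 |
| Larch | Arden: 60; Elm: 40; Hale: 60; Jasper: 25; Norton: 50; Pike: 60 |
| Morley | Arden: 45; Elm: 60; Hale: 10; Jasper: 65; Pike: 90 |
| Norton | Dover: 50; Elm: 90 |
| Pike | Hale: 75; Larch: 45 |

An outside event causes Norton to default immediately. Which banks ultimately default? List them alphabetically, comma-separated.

Arden, Elm, Hale, Jasper, Larch, Morley, Norton, Pike

Round 1 — Norton defaults (initial).
  Dover: +50 → 50 < 60
  Elm: +90 → 90 ≥ 60
Round 2 — Elm defaults.
  Arden: +25 → 25 < 70
  Larch: +70 → 70 < 80
  Morley: +60 → 60 < 120
  Pike: +95 → 95 ≥ 50
Round 3 — Pike defaults.
  Hale: +75 → 75 ≥ 30
  Larch: +45 → 115 ≥ 80
Round 4 — Hale, Larch default.
  Arden: +60 → 85 ≥ 70
  Jasper: +90+25 → 115 ≥ 30
  Morley: +90 → 150 ≥ 120
Round 5 — Arden, Jasper, Morley default.
No further defaults.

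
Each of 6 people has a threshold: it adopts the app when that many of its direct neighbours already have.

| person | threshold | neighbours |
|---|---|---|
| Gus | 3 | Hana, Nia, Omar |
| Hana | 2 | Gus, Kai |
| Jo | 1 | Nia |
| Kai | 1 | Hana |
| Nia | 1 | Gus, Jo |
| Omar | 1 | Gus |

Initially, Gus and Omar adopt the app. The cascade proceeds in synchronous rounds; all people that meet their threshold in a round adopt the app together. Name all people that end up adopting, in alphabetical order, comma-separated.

Gus, Jo, Nia, Omar

Round 1 — Gus, Omar adopt the app (initial).
Round 2 — checking thresholds:
  Hana: 1 of 2 neighbours < 2, below threshold.
  Nia: 1 of 2 neighbours ≥ 1, adopts the app.
Round 3 — checking thresholds:
  Hana: 1 of 2 neighbours < 2, below threshold.
  Jo: 1 of 1 neighbours ≥ 1, adopts the app.
Round 4 — no new adoptions; cascade stops.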